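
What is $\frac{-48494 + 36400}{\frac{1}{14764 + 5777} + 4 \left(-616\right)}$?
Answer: $\frac{248422854}{50613023} \approx 4.9083$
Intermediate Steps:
$\frac{-48494 + 36400}{\frac{1}{14764 + 5777} + 4 \left(-616\right)} = - \frac{12094}{\frac{1}{20541} - 2464} = - \frac{12094}{- \frac{50613023}{20541}} = \left(-12094\right) \left(- \frac{20541}{50613023}\right) = \frac{248422854}{50613023}$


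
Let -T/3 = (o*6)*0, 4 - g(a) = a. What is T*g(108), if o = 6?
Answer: 0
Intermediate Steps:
g(a) = 4 - a
T = 0 (T = -3*6*6*0 = -108*0 = -3*0 = 0)
T*g(108) = 0*(4 - 1*108) = 0*(4 - 108) = 0*(-104) = 0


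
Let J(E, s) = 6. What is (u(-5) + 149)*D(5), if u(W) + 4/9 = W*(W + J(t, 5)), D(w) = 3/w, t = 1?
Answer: 1292/15 ≈ 86.133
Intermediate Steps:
u(W) = -4/9 + W*(6 + W) (u(W) = -4/9 + W*(W + 6) = -4/9 + W*(6 + W))
(u(-5) + 149)*D(5) = ((-4/9 + (-5)² + 6*(-5)) + 149)*(3/5) = ((-4/9 + 25 - 30) + 149)*(3*(⅕)) = (-49/9 + 149)*(⅗) = (1292/9)*(⅗) = 1292/15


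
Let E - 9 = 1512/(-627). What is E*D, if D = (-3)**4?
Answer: 111537/209 ≈ 533.67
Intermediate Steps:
D = 81
E = 1377/209 (E = 9 + 1512/(-627) = 9 + 1512*(-1/627) = 9 - 504/209 = 1377/209 ≈ 6.5885)
E*D = (1377/209)*81 = 111537/209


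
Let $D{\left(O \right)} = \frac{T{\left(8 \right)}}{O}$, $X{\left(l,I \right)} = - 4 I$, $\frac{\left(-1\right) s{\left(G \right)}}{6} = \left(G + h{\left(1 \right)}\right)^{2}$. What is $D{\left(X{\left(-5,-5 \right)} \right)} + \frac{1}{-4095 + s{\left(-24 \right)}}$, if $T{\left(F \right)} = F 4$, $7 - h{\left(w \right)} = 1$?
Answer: $\frac{48307}{30195} \approx 1.5998$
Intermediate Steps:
$h{\left(w \right)} = 6$ ($h{\left(w \right)} = 7 - 1 = 6$)
$T{\left(F \right)} = 4 F$
$s{\left(G \right)} = - 6 \left(6 + G\right)^{2}$ ($s{\left(G \right)} = - 6 \left(G + 6\right)^{2} = - 6 \left(6 + G\right)^{2}$)
$D{\left(O \right)} = \frac{32}{O}$ ($D{\left(O \right)} = \frac{4 \cdot 8}{O} = \frac{32}{O}$)
$D{\left(X{\left(-5,-5 \right)} \right)} + \frac{1}{-4095 + s{\left(-24 \right)}} = \frac{32}{\left(-4\right) \left(-5\right)} + \frac{1}{-4095 - 6 \left(6 - 24\right)^{2}} = \frac{32}{20} + \frac{1}{-4095 - 6 \left(-18\right)^{2}} = 32 \cdot \frac{1}{20} + \frac{1}{-4095 - 1944} = \frac{8}{5} + \frac{1}{-4095 - 1944} = \frac{8}{5} + \frac{1}{-6039} = \frac{8}{5} - \frac{1}{6039} = \frac{48307}{30195}$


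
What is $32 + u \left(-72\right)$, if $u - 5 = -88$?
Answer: $6008$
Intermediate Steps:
$u = -83$ ($u = 5 - 88 = -83$)
$32 + u \left(-72\right) = 32 - -5976 = 32 + 5976 = 6008$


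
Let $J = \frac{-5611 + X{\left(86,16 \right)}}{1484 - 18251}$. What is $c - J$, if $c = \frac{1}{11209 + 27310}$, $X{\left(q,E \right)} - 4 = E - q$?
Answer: $- \frac{218655596}{645848073} \approx -0.33856$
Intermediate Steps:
$X{\left(q,E \right)} = 4 + E - q$ ($X{\left(q,E \right)} = 4 + \left(E - q\right) = 4 + E - q$)
$J = \frac{5677}{16767}$ ($J = \frac{-5611 + \left(4 + 16 - 86\right)}{1484 - 18251} = \frac{-5611 + \left(4 + 16 - 86\right)}{-16767} = \left(-5611 - 66\right) \left(- \frac{1}{16767}\right) = \left(-5677\right) \left(- \frac{1}{16767}\right) = \frac{5677}{16767} \approx 0.33858$)
$c = \frac{1}{38519} \approx 2.5961 \cdot 10^{-5}$
$c - J = \frac{1}{38519} - \frac{5677}{16767} = - \frac{218655596}{645848073}$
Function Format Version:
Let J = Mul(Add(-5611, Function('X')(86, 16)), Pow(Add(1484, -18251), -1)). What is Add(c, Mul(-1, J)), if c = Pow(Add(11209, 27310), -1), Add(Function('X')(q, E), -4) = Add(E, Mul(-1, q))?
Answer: Rational(-218655596, 645848073) ≈ -0.33856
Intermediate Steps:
Function('X')(q, E) = Add(4, E, Mul(-1, q)) (Function('X')(q, E) = Add(4, Add(E, Mul(-1, q))) = Add(4, E, Mul(-1, q)))
J = Rational(5677, 16767) (J = Mul(Add(-5611, Add(4, 16, Mul(-1, 86))), Pow(Add(1484, -18251), -1)) = Mul(Add(-5611, Add(4, 16, -86)), Pow(-16767, -1)) = Mul(Add(-5611, -66), Rational(-1, 16767)) = Mul(-5677, Rational(-1, 16767)) = Rational(5677, 16767) ≈ 0.33858)
c = Rational(1, 38519) (c = Pow(38519, -1) = Rational(1, 38519) ≈ 2.5961e-5)
Add(c, Mul(-1, J)) = Add(Rational(1, 38519), Mul(-1, Rational(5677, 16767))) = Add(Rational(1, 38519), Rational(-5677, 16767)) = Rational(-218655596, 645848073)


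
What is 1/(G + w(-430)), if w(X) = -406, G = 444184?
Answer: 1/443778 ≈ 2.2534e-6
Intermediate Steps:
1/(G + w(-430)) = 1/(444184 - 406) = 1/443778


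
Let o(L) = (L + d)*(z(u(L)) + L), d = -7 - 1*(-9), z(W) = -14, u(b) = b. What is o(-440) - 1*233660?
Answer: -34808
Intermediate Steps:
d = 2 (d = -7 + 9 = 2)
o(L) = (-14 + L)*(2 + L) (o(L) = (L + 2)*(-14 + L) = (2 + L)*(-14 + L) = (-14 + L)*(2 + L))
o(-440) - 1*233660 = (-28 + (-440)² - 12*(-440)) - 1*233660 = (-28 + 193600 + 5280) - 233660 = 198852 - 233660 = -34808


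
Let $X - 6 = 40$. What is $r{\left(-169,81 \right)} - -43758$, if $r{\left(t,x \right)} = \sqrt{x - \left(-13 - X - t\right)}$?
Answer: $43758 + i \sqrt{29} \approx 43758.0 + 5.3852 i$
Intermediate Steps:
$X = 46$ ($X = 6 + 40 = 46$)
$r{\left(t,x \right)} = \sqrt{59 + t + x}$ ($r{\left(t,x \right)} = \sqrt{x - \left(-59 - t\right)} = \sqrt{x + \left(46 + \left(13 + t\right)\right)} = \sqrt{x + \left(59 + t\right)} = \sqrt{59 + t + x}$)
$r{\left(-169,81 \right)} - -43758 = \sqrt{59 - 169 + 81} - -43758 = \sqrt{-29} + 43758 = i \sqrt{29} + 43758 = 43758 + i \sqrt{29}$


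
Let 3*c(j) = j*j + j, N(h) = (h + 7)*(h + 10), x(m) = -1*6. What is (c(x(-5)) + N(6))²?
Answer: 47524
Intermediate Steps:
x(m) = -6
N(h) = (7 + h)*(10 + h)
c(j) = j/3 + j²/3 (c(j) = (j*j + j)/3 = (j² + j)/3 = (j + j²)/3 = j/3 + j²/3)
(c(x(-5)) + N(6))² = ((⅓)*(-6)*(1 - 6) + (70 + 6² + 17*6))² = ((⅓)*(-6)*(-5) + (70 + 36 + 102))² = (10 + 208)² = 218² = 47524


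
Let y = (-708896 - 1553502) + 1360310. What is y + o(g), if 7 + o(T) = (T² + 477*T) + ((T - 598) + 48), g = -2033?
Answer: 2258670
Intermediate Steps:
y = -902088 (y = -2262398 + 1360310 = -902088)
o(T) = -557 + T² + 478*T (o(T) = -7 + ((T² + 477*T) + ((T - 598) + 48)) = -7 + ((T² + 477*T) + ((-598 + T) + 48)) = -7 + ((T² + 477*T) + (-550 + T)) = -7 + (-550 + T² + 478*T) = -557 + T² + 478*T)
y + o(g) = -902088 + (-557 + (-2033)² + 478*(-2033)) = -902088 + (-557 + 4133089 - 971774) = -902088 + 3160758 = 2258670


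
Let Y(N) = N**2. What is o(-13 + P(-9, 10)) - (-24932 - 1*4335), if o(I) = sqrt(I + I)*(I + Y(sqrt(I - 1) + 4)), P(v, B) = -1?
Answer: 29267 - 16*sqrt(105) - 26*I*sqrt(7) ≈ 29103.0 - 68.79*I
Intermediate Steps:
o(I) = sqrt(2)*sqrt(I)*(I + (4 + sqrt(-1 + I))**2) (o(I) = sqrt(I + I)*(I + (sqrt(I - 1) + 4)**2) = sqrt(2*I)*(I + (sqrt(-1 + I) + 4)**2) = (sqrt(2)*sqrt(I))*(I + (4 + sqrt(-1 + I))**2) = sqrt(2)*sqrt(I)*(I + (4 + sqrt(-1 + I))**2))
o(-13 + P(-9, 10)) - (-24932 - 1*4335) = sqrt(2)*sqrt(-13 - 1)*((-13 - 1) + (4 + sqrt(-1 + (-13 - 1)))**2) - (-24932 - 1*4335) = sqrt(2)*sqrt(-14)*(-14 + (4 + sqrt(-1 - 14))**2) - (-24932 - 4335) = sqrt(2)*(I*sqrt(14))*(-14 + (4 + sqrt(-15))**2) - 1*(-29267) = sqrt(2)*(I*sqrt(14))*(-14 + (4 + I*sqrt(15))**2) + 29267 = 2*I*sqrt(7)*(-14 + (4 + I*sqrt(15))**2) + 29267 = 29267 + 2*I*sqrt(7)*(-14 + (4 + I*sqrt(15))**2)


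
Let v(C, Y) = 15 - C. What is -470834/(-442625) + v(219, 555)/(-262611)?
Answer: 41245494358/38746064625 ≈ 1.0645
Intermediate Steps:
-470834/(-442625) + v(219, 555)/(-262611) = -470834/(-442625) + (15 - 1*219)/(-262611) = -470834*(-1/442625) + (15 - 219)*(-1/262611) = 470834/442625 - 204*(-1/262611) = 470834/442625 + 68/87537 = 41245494358/38746064625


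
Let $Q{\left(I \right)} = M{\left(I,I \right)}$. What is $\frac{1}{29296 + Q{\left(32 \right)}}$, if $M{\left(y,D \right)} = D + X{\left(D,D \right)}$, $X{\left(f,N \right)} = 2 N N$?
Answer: $\frac{1}{31376} \approx 3.1871 \cdot 10^{-5}$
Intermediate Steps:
$X{\left(f,N \right)} = 2 N^{2}$
$M{\left(y,D \right)} = D + 2 D^{2}$
$Q{\left(I \right)} = I \left(1 + 2 I\right)$
$\frac{1}{29296 + Q{\left(32 \right)}} = \frac{1}{29296 + 32 \left(1 + 2 \cdot 32\right)} = \frac{1}{29296 + 32 \left(1 + 64\right)} = \frac{1}{29296 + 32 \cdot 65} = \frac{1}{29296 + 2080} = \frac{1}{31376}$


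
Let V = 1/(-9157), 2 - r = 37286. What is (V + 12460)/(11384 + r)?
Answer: -114096219/237166300 ≈ -0.48108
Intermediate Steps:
r = -37284 (r = 2 - 1*37286 = 2 - 37286 = -37284)
V = -1/9157 ≈ -0.00010921
(V + 12460)/(11384 + r) = (-1/9157 + 12460)/(11384 - 37284) = (114096219/9157)/(-25900) = (114096219/9157)*(-1/25900) = -114096219/237166300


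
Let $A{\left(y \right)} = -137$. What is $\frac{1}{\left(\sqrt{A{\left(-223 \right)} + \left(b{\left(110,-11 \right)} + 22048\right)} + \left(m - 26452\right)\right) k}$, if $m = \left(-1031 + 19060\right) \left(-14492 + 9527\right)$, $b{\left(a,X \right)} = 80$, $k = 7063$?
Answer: $- \frac{12791491}{8089647266852138802} - \frac{\sqrt{21991}}{56627530867964971614} \approx -1.5812 \cdot 10^{-12}$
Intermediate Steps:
$m = -89513985$ ($m = 18029 \left(-4965\right) = -89513985$)
$\frac{1}{\left(\sqrt{A{\left(-223 \right)} + \left(b{\left(110,-11 \right)} + 22048\right)} + \left(m - 26452\right)\right) k} = \frac{1}{\left(\sqrt{-137 + \left(80 + 22048\right)} - 89540437\right) 7063} = \frac{1}{\sqrt{-137 + 22128} - 89540437} \cdot \frac{1}{7063} = \frac{1}{\sqrt{21991} - 89540437} \cdot \frac{1}{7063} = \frac{1}{-89540437 + \sqrt{21991}} \cdot \frac{1}{7063} = \frac{1}{7063 \left(-89540437 + \sqrt{21991}\right)}$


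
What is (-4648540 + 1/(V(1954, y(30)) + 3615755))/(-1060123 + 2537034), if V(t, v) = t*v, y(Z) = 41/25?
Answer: -420571956826035/133622029567979 ≈ -3.1475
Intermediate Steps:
y(Z) = 41/25 (y(Z) = 41*(1/25) = 41/25)
(-4648540 + 1/(V(1954, y(30)) + 3615755))/(-1060123 + 2537034) = (-4648540 + 1/(1954*(41/25) + 3615755))/(-1060123 + 2537034) = (-4648540 + 1/(80114/25 + 3615755))/1476911 = (-4648540 + 1/(90473989/25))*(1/1476911) = (-4648540 + 25/90473989)*(1/1476911) = -420571956826035/90473989*1/1476911 = -420571956826035/133622029567979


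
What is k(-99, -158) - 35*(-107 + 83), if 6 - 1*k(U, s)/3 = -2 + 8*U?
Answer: 3240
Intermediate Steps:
k(U, s) = 24 - 24*U (k(U, s) = 18 - 3*(-2 + 8*U) = 18 + (6 - 24*U) = 24 - 24*U)
k(-99, -158) - 35*(-107 + 83) = (24 - 24*(-99)) - 35*(-107 + 83) = (24 + 2376) - 35*(-24) = 2400 + 840 = 3240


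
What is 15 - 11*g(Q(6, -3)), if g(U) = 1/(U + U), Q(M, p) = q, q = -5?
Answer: 161/10 ≈ 16.100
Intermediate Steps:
Q(M, p) = -5
g(U) = 1/(2*U)
15 - 11*g(Q(6, -3)) = 15 - 11/(2*(-5)) = 15 - 11*(-1)/(2*5) = 15 - 11*(-⅒) = 15 + 11/10 = 161/10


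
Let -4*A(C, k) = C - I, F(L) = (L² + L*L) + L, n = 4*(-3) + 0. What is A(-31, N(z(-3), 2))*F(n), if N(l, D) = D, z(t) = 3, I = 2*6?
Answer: 2967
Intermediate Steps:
I = 12
n = -12 (n = -12 + 0 = -12)
F(L) = L + 2*L² (F(L) = (L² + L²) + L = 2*L² + L = L + 2*L²)
A(C, k) = 3 - C/4 (A(C, k) = -(C - 1*12)/4 = -(C - 12)/4 = -(-12 + C)/4 = 3 - C/4)
A(-31, N(z(-3), 2))*F(n) = (3 - ¼*(-31))*(-12*(1 + 2*(-12))) = (3 + 31/4)*(-12*(1 - 24)) = 43*(-12*(-23))/4 = (43/4)*276 = 2967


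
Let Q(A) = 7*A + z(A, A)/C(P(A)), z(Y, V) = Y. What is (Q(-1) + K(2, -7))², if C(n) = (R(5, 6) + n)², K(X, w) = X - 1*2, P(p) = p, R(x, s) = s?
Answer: 30976/625 ≈ 49.562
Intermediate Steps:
K(X, w) = -2 + X (K(X, w) = X - 2 = -2 + X)
C(n) = (6 + n)²
Q(A) = 7*A + A/(6 + A)² (Q(A) = 7*A + A/((6 + A)²) = 7*A + A/(6 + A)²)
(Q(-1) + K(2, -7))² = ((7*(-1) - 1/(6 - 1)²) + (-2 + 2))² = ((-7 - 1/5²) + 0)² = ((-7 - 1*1/25) + 0)² = ((-7 - 1/25) + 0)² = (-176/25 + 0)² = (-176/25)² = 30976/625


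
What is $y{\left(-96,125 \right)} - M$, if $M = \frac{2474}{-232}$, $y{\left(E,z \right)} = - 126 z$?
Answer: $- \frac{1825763}{116} \approx -15739.0$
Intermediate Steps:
$M = - \frac{1237}{116}$ ($M = 2474 \left(- \frac{1}{232}\right) = - \frac{1237}{116} \approx -10.664$)
$y{\left(-96,125 \right)} - M = \left(-126\right) 125 - - \frac{1237}{116} = -15750 + \frac{1237}{116} = - \frac{1825763}{116}$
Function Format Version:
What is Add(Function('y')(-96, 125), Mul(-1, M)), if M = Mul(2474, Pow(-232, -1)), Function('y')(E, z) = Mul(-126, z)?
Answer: Rational(-1825763, 116) ≈ -15739.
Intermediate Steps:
M = Rational(-1237, 116) (M = Mul(2474, Rational(-1, 232)) = Rational(-1237, 116) ≈ -10.664)
Add(Function('y')(-96, 125), Mul(-1, M)) = Add(Mul(-126, 125), Mul(-1, Rational(-1237, 116))) = Add(-15750, Rational(1237, 116)) = Rational(-1825763, 116)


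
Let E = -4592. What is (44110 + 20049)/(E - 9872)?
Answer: -64159/14464 ≈ -4.4358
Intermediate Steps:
(44110 + 20049)/(E - 9872) = (44110 + 20049)/(-4592 - 9872) = 64159/(-14464) = 64159*(-1/14464) = -64159/14464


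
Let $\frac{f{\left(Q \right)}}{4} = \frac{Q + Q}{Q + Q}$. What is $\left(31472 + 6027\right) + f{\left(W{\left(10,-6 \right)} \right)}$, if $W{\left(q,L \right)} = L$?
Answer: $37503$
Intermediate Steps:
$f{\left(Q \right)} = 4$ ($f{\left(Q \right)} = 4 \frac{Q + Q}{Q + Q} = 4 \frac{2 Q}{2 Q} = 4 \cdot 2 Q \frac{1}{2 Q} = 4 \cdot 1 = 4$)
$\left(31472 + 6027\right) + f{\left(W{\left(10,-6 \right)} \right)} = \left(31472 + 6027\right) + 4 = 37499 + 4 = 37503$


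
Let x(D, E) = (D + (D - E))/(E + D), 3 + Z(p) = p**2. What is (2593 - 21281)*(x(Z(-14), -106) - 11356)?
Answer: 6151342080/29 ≈ 2.1212e+8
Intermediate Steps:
Z(p) = -3 + p**2
x(D, E) = (-E + 2*D)/(D + E)
(2593 - 21281)*(x(Z(-14), -106) - 11356) = (2593 - 21281)*((-1*(-106) + 2*(-3 + (-14)**2))/((-3 + (-14)**2) - 106) - 11356) = -18688*((106 + 2*(-3 + 196))/((-3 + 196) - 106) - 11356) = -18688*((106 + 2*193)/(193 - 106) - 11356) = -18688*((106 + 386)/87 - 11356) = -18688*((1/87)*492 - 11356) = -18688*(164/29 - 11356) = -18688*(-329160/29) = 6151342080/29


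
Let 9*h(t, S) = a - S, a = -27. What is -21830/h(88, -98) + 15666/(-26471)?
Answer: -5201869656/1879441 ≈ -2767.8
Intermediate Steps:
h(t, S) = -3 - S/9 (h(t, S) = (-27 - S)/9 = -3 - S/9)
-21830/h(88, -98) + 15666/(-26471) = -21830/(-3 - 1/9*(-98)) + 15666/(-26471) = -21830/(-3 + 98/9) + 15666*(-1/26471) = -21830/71/9 - 15666/26471 = -21830*9/71 - 15666/26471 = -196470/71 - 15666/26471 = -5201869656/1879441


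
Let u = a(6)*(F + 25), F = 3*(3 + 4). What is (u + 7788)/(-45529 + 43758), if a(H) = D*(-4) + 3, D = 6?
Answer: -6822/1771 ≈ -3.8521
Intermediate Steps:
F = 21 (F = 3*7 = 21)
a(H) = -21 (a(H) = 6*(-4) + 3 = -24 + 3 = -21)
u = -966 (u = -21*(21 + 25) = -21*46 = -966)
(u + 7788)/(-45529 + 43758) = (-966 + 7788)/(-45529 + 43758) = 6822/(-1771) = 6822*(-1/1771) = -6822/1771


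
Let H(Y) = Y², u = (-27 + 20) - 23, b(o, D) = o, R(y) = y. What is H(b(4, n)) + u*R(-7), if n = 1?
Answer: 226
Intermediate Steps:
u = -30 (u = -7 - 23 = -30)
H(b(4, n)) + u*R(-7) = 4² - 30*(-7) = 16 + 210 = 226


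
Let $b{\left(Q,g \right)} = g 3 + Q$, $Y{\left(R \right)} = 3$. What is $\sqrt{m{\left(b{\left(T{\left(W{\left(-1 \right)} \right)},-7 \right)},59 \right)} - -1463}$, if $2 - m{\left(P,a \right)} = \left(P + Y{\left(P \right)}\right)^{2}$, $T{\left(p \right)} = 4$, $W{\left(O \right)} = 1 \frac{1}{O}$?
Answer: $3 \sqrt{141} \approx 35.623$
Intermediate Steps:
$W{\left(O \right)} = \frac{1}{O}$
$b{\left(Q,g \right)} = Q + 3 g$ ($b{\left(Q,g \right)} = 3 g + Q = Q + 3 g$)
$m{\left(P,a \right)} = 2 - \left(3 + P\right)^{2}$ ($m{\left(P,a \right)} = 2 - \left(P + 3\right)^{2} = 2 - \left(3 + P\right)^{2}$)
$\sqrt{m{\left(b{\left(T{\left(W{\left(-1 \right)} \right)},-7 \right)},59 \right)} - -1463} = \sqrt{\left(2 - \left(3 + \left(4 + 3 \left(-7\right)\right)\right)^{2}\right) - -1463} = \sqrt{\left(2 - \left(3 + \left(4 - 21\right)\right)^{2}\right) + \left(-412 + 1875\right)} = \sqrt{\left(2 - \left(3 - 17\right)^{2}\right) + 1463} = \sqrt{\left(2 - \left(-14\right)^{2}\right) + 1463} = \sqrt{\left(2 - 196\right) + 1463} = \sqrt{-194 + 1463} = \sqrt{1269} = 3 \sqrt{141}$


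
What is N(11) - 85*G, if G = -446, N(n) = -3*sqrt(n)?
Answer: 37910 - 3*sqrt(11) ≈ 37900.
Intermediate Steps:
N(11) - 85*G = -3*sqrt(11) - 85*(-446) = -3*sqrt(11) + 37910 = 37910 - 3*sqrt(11)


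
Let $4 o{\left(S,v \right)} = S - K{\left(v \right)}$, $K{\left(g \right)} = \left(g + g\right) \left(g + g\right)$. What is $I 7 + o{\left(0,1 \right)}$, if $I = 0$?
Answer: $-1$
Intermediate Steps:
$K{\left(g \right)} = 4 g^{2}$ ($K{\left(g \right)} = 2 g 2 g = 4 g^{2}$)
$o{\left(S,v \right)} = - v^{2} + \frac{S}{4}$ ($o{\left(S,v \right)} = \frac{S - 4 v^{2}}{4} = - v^{2} + \frac{S}{4}$)
$I 7 + o{\left(0,1 \right)} = 0 \cdot 7 + \left(- 1^{2} + \frac{1}{4} \cdot 0\right) = 0 + \left(\left(-1\right) 1 + 0\right) = 0 + \left(-1 + 0\right) = 0 - 1 = -1$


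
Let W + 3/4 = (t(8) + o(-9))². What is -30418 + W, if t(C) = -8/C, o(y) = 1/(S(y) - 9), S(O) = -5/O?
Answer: -175691475/5776 ≈ -30418.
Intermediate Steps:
o(y) = 1/(-9 - 5/y) (o(y) = 1/(-5/y - 9) = 1/(-9 - 5/y))
W = 2893/5776 (W = -¾ + (-8/8 - 1*(-9)/(5 + 9*(-9)))² = -¾ + (-8*⅛ - 1*(-9)/(5 - 81))² = -¾ + (-1 - 1*(-9)/(-76))² = -¾ + (-1 - 1*(-9)*(-1/76))² = -¾ + (-1 - 9/76)² = -¾ + (-85/76)² = -¾ + 7225/5776 = 2893/5776 ≈ 0.50087)
-30418 + W = -30418 + 2893/5776 = -175691475/5776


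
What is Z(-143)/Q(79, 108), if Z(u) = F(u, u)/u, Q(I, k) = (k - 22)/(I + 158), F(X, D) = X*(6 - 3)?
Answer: 711/86 ≈ 8.2674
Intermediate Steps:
F(X, D) = 3*X (F(X, D) = X*3 = 3*X)
Q(I, k) = (-22 + k)/(158 + I)
Z(u) = 3 (Z(u) = (3*u)/u = 3)
Z(-143)/Q(79, 108) = 3/(((-22 + 108)/(158 + 79))) = 3/((86/237)) = 3/(((1/237)*86)) = 3/(86/237) = 3*(237/86) = 711/86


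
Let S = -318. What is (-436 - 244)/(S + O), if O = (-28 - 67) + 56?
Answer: 40/21 ≈ 1.9048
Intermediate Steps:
O = -39 (O = -95 + 56 = -39)
(-436 - 244)/(S + O) = (-436 - 244)/(-318 - 39) = -680/(-357) = -680*(-1/357) = 40/21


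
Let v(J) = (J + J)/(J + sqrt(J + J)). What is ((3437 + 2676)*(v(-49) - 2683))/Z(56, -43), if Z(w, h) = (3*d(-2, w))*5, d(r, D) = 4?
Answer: -167172211/612 + 42791*I*sqrt(2)/1530 ≈ -2.7316e+5 + 39.553*I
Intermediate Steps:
v(J) = 2*J/(J + sqrt(2)*sqrt(J)) (v(J) = (2*J)/(J + sqrt(2*J)) = (2*J)/(J + sqrt(2)*sqrt(J)) = 2*J/(J + sqrt(2)*sqrt(J)))
Z(w, h) = 60 (Z(w, h) = (3*4)*5 = 12*5 = 60)
((3437 + 2676)*(v(-49) - 2683))/Z(56, -43) = ((3437 + 2676)*(2*(-49)/(-49 + sqrt(2)*sqrt(-49)) - 2683))/60 = (6113*(2*(-49)/(-49 + sqrt(2)*(7*I)) - 2683))*(1/60) = (6113*(2*(-49)/(-49 + 7*I*sqrt(2)) - 2683))*(1/60) = (6113*(-98/(-49 + 7*I*sqrt(2)) - 2683))*(1/60) = (6113*(-2683 - 98/(-49 + 7*I*sqrt(2))))*(1/60) = (-16401179 - 599074/(-49 + 7*I*sqrt(2)))*(1/60) = -16401179/60 - 299537/(30*(-49 + 7*I*sqrt(2)))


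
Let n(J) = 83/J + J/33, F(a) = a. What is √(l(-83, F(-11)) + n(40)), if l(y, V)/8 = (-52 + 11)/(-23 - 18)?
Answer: √4916670/660 ≈ 3.3596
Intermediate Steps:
l(y, V) = 8 (l(y, V) = 8*((-52 + 11)/(-23 - 18)) = 8*(-41/(-41)) = 8*(-41*(-1/41)) = 8*1 = 8)
n(J) = 83/J + J/33 (n(J) = 83/J + J*(1/33) = 83/J + J/33)
√(l(-83, F(-11)) + n(40)) = √(8 + (83/40 + (1/33)*40)) = √(8 + (83*(1/40) + 40/33)) = √(8 + (83/40 + 40/33)) = √(8 + 4339/1320) = √(14899/1320) = √4916670/660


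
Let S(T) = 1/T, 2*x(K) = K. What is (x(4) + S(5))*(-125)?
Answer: -275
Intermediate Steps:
x(K) = K/2
(x(4) + S(5))*(-125) = ((1/2)*4 + 1/5)*(-125) = (2 + 1/5)*(-125) = (11/5)*(-125) = -275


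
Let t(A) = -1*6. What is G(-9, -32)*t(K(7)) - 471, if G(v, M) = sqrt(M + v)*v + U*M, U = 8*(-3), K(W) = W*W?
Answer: -5079 + 54*I*sqrt(41) ≈ -5079.0 + 345.77*I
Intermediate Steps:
K(W) = W**2
U = -24
t(A) = -6
G(v, M) = -24*M + v*sqrt(M + v) (G(v, M) = sqrt(M + v)*v - 24*M = v*sqrt(M + v) - 24*M = -24*M + v*sqrt(M + v))
G(-9, -32)*t(K(7)) - 471 = (-24*(-32) - 9*sqrt(-32 - 9))*(-6) - 471 = (768 - 9*I*sqrt(41))*(-6) - 471 = (-4608 + 54*I*sqrt(41)) - 471 = -5079 + 54*I*sqrt(41)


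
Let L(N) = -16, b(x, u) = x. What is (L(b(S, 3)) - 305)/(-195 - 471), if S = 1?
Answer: 107/222 ≈ 0.48198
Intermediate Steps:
(L(b(S, 3)) - 305)/(-195 - 471) = (-16 - 305)/(-195 - 471) = -321/(-666) = -321*(-1/666) = 107/222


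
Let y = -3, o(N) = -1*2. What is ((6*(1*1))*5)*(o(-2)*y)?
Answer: 180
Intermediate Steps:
o(N) = -2
((6*(1*1))*5)*(o(-2)*y) = ((6*(1*1))*5)*(-2*(-3)) = ((6*1)*5)*6 = (6*5)*6 = 30*6 = 180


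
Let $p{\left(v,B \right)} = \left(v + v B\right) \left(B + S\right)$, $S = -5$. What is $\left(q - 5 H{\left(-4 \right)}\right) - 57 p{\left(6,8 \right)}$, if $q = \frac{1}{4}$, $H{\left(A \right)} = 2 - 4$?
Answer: $- \frac{36895}{4} \approx -9223.8$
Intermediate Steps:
$H{\left(A \right)} = -2$
$p{\left(v,B \right)} = \left(-5 + B\right) \left(v + B v\right)$ ($p{\left(v,B \right)} = \left(v + v B\right) \left(B - 5\right) = \left(v + B v\right) \left(-5 + B\right) = \left(-5 + B\right) \left(v + B v\right)$)
$q = \frac{1}{4} \approx 0.25$
$\left(q - 5 H{\left(-4 \right)}\right) - 57 p{\left(6,8 \right)} = \left(\frac{1}{4} - -10\right) - 57 \cdot 6 \left(-5 + 8^{2} - 32\right) = \left(\frac{1}{4} + 10\right) - 57 \cdot 6 \left(-5 + 64 - 32\right) = \frac{41}{4} - 57 \cdot 6 \cdot 27 = \frac{41}{4} - 9234 = - \frac{36895}{4}$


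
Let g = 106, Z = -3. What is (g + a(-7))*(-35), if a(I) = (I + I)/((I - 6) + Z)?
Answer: -29925/8 ≈ -3740.6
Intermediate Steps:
a(I) = 2*I/(-9 + I) (a(I) = (I + I)/((I - 6) - 3) = (2*I)/((-6 + I) - 3) = (2*I)/(-9 + I) = 2*I/(-9 + I))
(g + a(-7))*(-35) = (106 + 2*(-7)/(-9 - 7))*(-35) = (106 + 2*(-7)/(-16))*(-35) = (106 + 2*(-7)*(-1/16))*(-35) = (106 + 7/8)*(-35) = (855/8)*(-35) = -29925/8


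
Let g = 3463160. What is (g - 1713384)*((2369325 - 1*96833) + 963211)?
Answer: 5661755452528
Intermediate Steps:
(g - 1713384)*((2369325 - 1*96833) + 963211) = (3463160 - 1713384)*((2369325 - 1*96833) + 963211) = 1749776*((2369325 - 96833) + 963211) = 1749776*(2272492 + 963211) = 1749776*3235703 = 5661755452528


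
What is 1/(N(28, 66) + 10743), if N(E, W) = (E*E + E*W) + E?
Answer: 1/13403 ≈ 7.4610e-5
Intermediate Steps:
N(E, W) = E + E**2 + E*W (N(E, W) = (E**2 + E*W) + E = E + E**2 + E*W)
1/(N(28, 66) + 10743) = 1/(28*(1 + 28 + 66) + 10743) = 1/(28*95 + 10743) = 1/(2660 + 10743) = 1/13403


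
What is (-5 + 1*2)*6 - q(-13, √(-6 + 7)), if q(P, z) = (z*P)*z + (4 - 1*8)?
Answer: -1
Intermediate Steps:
q(P, z) = -4 + P*z² (q(P, z) = (P*z)*z + (4 - 8) = P*z² - 4 = -4 + P*z²)
(-5 + 1*2)*6 - q(-13, √(-6 + 7)) = (-5 + 1*2)*6 - (-4 - 13*(√(-6 + 7))²) = (-5 + 2)*6 - (-4 - 13*(√1)²) = -3*6 - (-4 - 13*1²) = -18 - (-4 - 13*1) = -18 - (-4 - 13) = -18 - 1*(-17) = -18 + 17 = -1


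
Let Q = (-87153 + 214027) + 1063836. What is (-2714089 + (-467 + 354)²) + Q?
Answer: -1510610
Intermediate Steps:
Q = 1190710 (Q = 126874 + 1063836 = 1190710)
(-2714089 + (-467 + 354)²) + Q = (-2714089 + (-467 + 354)²) + 1190710 = (-2714089 + (-113)²) + 1190710 = (-2714089 + 12769) + 1190710 = -2701320 + 1190710 = -1510610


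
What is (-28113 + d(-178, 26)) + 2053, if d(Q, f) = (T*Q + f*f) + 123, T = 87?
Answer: -40747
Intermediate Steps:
d(Q, f) = 123 + f² + 87*Q (d(Q, f) = (87*Q + f*f) + 123 = (87*Q + f²) + 123 = (f² + 87*Q) + 123 = 123 + f² + 87*Q)
(-28113 + d(-178, 26)) + 2053 = (-28113 + (123 + 26² + 87*(-178))) + 2053 = (-28113 + (123 + 676 - 15486)) + 2053 = (-28113 - 14687) + 2053 = -42800 + 2053 = -40747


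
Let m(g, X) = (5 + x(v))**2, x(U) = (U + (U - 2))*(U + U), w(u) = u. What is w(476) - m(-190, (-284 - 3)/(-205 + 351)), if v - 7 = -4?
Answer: -365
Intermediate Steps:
v = 3 (v = 7 - 4 = 3)
x(U) = 2*U*(-2 + 2*U) (x(U) = (U + (-2 + U))*(2*U) = (-2 + 2*U)*(2*U) = 2*U*(-2 + 2*U))
m(g, X) = 841 (m(g, X) = (5 + 4*3*(-1 + 3))**2 = (5 + 4*3*2)**2 = (5 + 24)**2 = 29**2 = 841)
w(476) - m(-190, (-284 - 3)/(-205 + 351)) = 476 - 1*841 = 476 - 841 = -365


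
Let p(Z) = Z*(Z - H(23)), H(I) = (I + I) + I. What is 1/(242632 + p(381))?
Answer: 1/361504 ≈ 2.7662e-6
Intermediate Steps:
H(I) = 3*I (H(I) = 2*I + I = 3*I)
p(Z) = Z*(-69 + Z) (p(Z) = Z*(Z - 3*23) = Z*(Z - 1*69) = Z*(Z - 69) = Z*(-69 + Z))
1/(242632 + p(381)) = 1/(242632 + 381*(-69 + 381)) = 1/(242632 + 381*312) = 1/(242632 + 118872) = 1/361504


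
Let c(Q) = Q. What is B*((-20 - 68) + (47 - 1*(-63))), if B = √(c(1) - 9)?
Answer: 44*I*√2 ≈ 62.225*I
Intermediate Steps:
B = 2*I*√2 (B = √(1 - 9) = √(-8) = 2*I*√2 ≈ 2.8284*I)
B*((-20 - 68) + (47 - 1*(-63))) = (2*I*√2)*((-20 - 68) + (47 - 1*(-63))) = (2*I*√2)*(-88 + (47 + 63)) = (2*I*√2)*(-88 + 110) = (2*I*√2)*22 = 44*I*√2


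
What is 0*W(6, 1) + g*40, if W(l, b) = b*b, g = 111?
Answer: 4440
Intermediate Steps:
W(l, b) = b²
0*W(6, 1) + g*40 = 0*1² + 111*40 = 0*1 + 4440 = 0 + 4440 = 4440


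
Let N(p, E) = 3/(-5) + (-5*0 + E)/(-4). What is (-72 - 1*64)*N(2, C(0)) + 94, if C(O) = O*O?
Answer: 878/5 ≈ 175.60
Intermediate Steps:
C(O) = O²
N(p, E) = -⅗ - E/4 (N(p, E) = 3*(-⅕) + (0 + E)*(-¼) = -⅗ + E*(-¼) = -⅗ - E/4)
(-72 - 1*64)*N(2, C(0)) + 94 = (-72 - 1*64)*(-⅗ - ¼*0²) + 94 = (-72 - 64)*(-⅗ - ¼*0) + 94 = -136*(-⅗ + 0) + 94 = -136*(-⅗) + 94 = 408/5 + 94 = 878/5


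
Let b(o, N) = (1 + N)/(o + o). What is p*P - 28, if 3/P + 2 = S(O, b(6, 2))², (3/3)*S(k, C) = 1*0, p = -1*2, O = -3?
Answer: -25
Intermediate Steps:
b(o, N) = (1 + N)/(2*o) (b(o, N) = (1 + N)/((2*o)) = (1 + N)*(1/(2*o)) = (1 + N)/(2*o))
p = -2
S(k, C) = 0 (S(k, C) = 1*0 = 0)
P = -3/2 (P = 3/(-2 + 0²) = 3/(-2 + 0) = 3/(-2) = 3*(-½) = -3/2 ≈ -1.5000)
p*P - 28 = -2*(-3/2) - 28 = 3 - 28 = -25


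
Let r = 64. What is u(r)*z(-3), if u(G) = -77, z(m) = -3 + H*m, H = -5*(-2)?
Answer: 2541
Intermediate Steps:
H = 10
z(m) = -3 + 10*m
u(r)*z(-3) = -77*(-3 + 10*(-3)) = -77*(-3 - 30) = -77*(-33) = 2541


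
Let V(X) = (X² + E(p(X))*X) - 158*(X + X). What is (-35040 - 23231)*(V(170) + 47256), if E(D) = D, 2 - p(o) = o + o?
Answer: 2040883504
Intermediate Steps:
p(o) = 2 - 2*o (p(o) = 2 - (o + o) = 2 - 2*o)
V(X) = X² - 316*X + X*(2 - 2*X) (V(X) = (X² + (2 - 2*X)*X) - 158*(X + X) = (X² + X*(2 - 2*X)) - 316*X = X² - 316*X + X*(2 - 2*X))
(-35040 - 23231)*(V(170) + 47256) = (-35040 - 23231)*(-1*170*(314 + 170) + 47256) = -58271*(-1*170*484 + 47256) = -58271*(-82280 + 47256) = -58271*(-35024) = 2040883504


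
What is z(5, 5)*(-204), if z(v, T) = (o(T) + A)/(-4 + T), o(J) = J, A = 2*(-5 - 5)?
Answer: 3060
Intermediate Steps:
A = -20 (A = 2*(-10) = -20)
z(v, T) = (-20 + T)/(-4 + T) (z(v, T) = (T - 20)/(-4 + T) = (-20 + T)/(-4 + T))
z(5, 5)*(-204) = ((-20 + 5)/(-4 + 5))*(-204) = (-15/1)*(-204) = (1*(-15))*(-204) = -15*(-204) = 3060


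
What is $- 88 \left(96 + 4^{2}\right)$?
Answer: $-9856$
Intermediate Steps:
$- 88 \left(96 + 4^{2}\right) = - 88 \left(96 + 16\right) = \left(-88\right) 112 = -9856$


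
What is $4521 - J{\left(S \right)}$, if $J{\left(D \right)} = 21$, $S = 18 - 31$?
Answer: $4500$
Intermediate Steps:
$S = -13$
$4521 - J{\left(S \right)} = 4521 - 21 = 4500$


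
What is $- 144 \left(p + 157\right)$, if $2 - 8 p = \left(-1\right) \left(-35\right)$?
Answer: $-22014$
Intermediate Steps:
$p = - \frac{33}{8}$ ($p = \frac{1}{4} - \frac{\left(-1\right) \left(-35\right)}{8} = \frac{1}{4} - \frac{35}{8} = - \frac{33}{8} \approx -4.125$)
$- 144 \left(p + 157\right) = - 144 \left(- \frac{33}{8} + 157\right) = \left(-144\right) \frac{1223}{8} = -22014$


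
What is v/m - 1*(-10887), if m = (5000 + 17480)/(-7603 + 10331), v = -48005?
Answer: 2844553/562 ≈ 5061.5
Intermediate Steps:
m = 2810/341 (m = 22480/2728 = 22480*(1/2728) = 2810/341 ≈ 8.2405)
v/m - 1*(-10887) = -48005/2810/341 - 1*(-10887) = -48005*341/2810 + 10887 = -3273941/562 + 10887 = 2844553/562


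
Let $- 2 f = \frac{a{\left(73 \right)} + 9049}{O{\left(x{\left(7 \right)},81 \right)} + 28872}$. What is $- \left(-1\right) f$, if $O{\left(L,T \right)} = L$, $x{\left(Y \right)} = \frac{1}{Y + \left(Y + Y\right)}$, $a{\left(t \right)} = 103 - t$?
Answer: $- \frac{190659}{1212626} \approx -0.15723$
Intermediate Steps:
$x{\left(Y \right)} = \frac{1}{3 Y}$ ($x{\left(Y \right)} = \frac{1}{Y + 2 Y} = \frac{1}{3 Y}$)
$f = - \frac{190659}{1212626}$ ($f = - \frac{\left(\left(103 - 73\right) + 9049\right) \frac{1}{\frac{1}{3 \cdot 7} + 28872}}{2} = - \frac{\left(\left(103 - 73\right) + 9049\right) \frac{1}{\frac{1}{3} \cdot \frac{1}{7} + 28872}}{2} = - \frac{\left(30 + 9049\right) \frac{1}{\frac{1}{21} + 28872}}{2} = - \frac{9079 \frac{1}{\frac{606313}{21}}}{2} = - \frac{9079 \cdot \frac{21}{606313}}{2} = \left(- \frac{1}{2}\right) \frac{190659}{606313} = - \frac{190659}{1212626} \approx -0.15723$)
$- \left(-1\right) f = - \frac{\left(-1\right) \left(-190659\right)}{1212626} = \left(-1\right) \frac{190659}{1212626} = - \frac{190659}{1212626}$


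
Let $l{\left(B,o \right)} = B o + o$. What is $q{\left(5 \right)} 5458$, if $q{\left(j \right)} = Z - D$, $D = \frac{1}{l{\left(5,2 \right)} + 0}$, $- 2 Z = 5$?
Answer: $- \frac{84599}{6} \approx -14100.0$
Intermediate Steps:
$Z = - \frac{5}{2}$ ($Z = \left(- \frac{1}{2}\right) 5 = - \frac{5}{2} \approx -2.5$)
$l{\left(B,o \right)} = o + B o$
$D = \frac{1}{12}$ ($D = \frac{1}{2 \left(1 + 5\right) + 0} = \frac{1}{2 \cdot 6 + 0} = \frac{1}{12 + 0} = \frac{1}{12} \approx 0.083333$)
$q{\left(j \right)} = - \frac{31}{12}$ ($q{\left(j \right)} = - \frac{5}{2} - \frac{1}{12} = - \frac{31}{12}$)
$q{\left(5 \right)} 5458 = \left(- \frac{31}{12}\right) 5458 = - \frac{84599}{6}$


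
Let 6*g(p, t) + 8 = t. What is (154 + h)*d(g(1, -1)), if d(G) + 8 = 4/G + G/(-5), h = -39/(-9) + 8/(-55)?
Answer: -8117411/4950 ≈ -1639.9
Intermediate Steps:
h = 691/165 (h = -39*(-⅑) + 8*(-1/55) = 13/3 - 8/55 = 691/165 ≈ 4.1879)
g(p, t) = -4/3 + t/6
d(G) = -8 + 4/G - G/5 (d(G) = -8 + (4/G + G/(-5)) = -8 + (4/G + G*(-⅕)) = -8 + (4/G - G/5) = -8 + 4/G - G/5)
(154 + h)*d(g(1, -1)) = (154 + 691/165)*(-8 + 4/(-4/3 + (⅙)*(-1)) - (-4/3 + (⅙)*(-1))/5) = 26101*(-8 + 4/(-4/3 - ⅙) - (-4/3 - ⅙)/5)/165 = 26101*(-8 + 4/(-3/2) - ⅕*(-3/2))/165 = 26101*(-8 + 4*(-⅔) + 3/10)/165 = 26101*(-8 - 8/3 + 3/10)/165 = (26101/165)*(-311/30) = -8117411/4950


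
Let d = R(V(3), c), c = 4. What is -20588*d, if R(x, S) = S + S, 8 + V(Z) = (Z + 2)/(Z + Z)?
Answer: -164704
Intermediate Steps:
V(Z) = -8 + (2 + Z)/(2*Z) (V(Z) = -8 + (Z + 2)/(Z + Z) = -8 + (2 + Z)/((2*Z)) = -8 + (2 + Z)*(1/(2*Z)) = -8 + (2 + Z)/(2*Z))
R(x, S) = 2*S
d = 8 (d = 2*4 = 8)
-20588*d = -20588*8 = -164704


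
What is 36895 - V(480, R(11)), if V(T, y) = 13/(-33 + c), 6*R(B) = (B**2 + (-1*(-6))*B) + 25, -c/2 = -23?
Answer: 36894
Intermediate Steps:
c = 46 (c = -2*(-23) = 46)
R(B) = 25/6 + B + B**2/6 (R(B) = ((B**2 + (-1*(-6))*B) + 25)/6 = ((B**2 + 6*B) + 25)/6 = (25 + B**2 + 6*B)/6 = 25/6 + B + B**2/6)
V(T, y) = 1 (V(T, y) = 13/(-33 + 46) = 13/13 = 13*(1/13) = 1)
36895 - V(480, R(11)) = 36895 - 1*1 = 36895 - 1 = 36894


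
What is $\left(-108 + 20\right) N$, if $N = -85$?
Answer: $7480$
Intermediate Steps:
$\left(-108 + 20\right) N = \left(-108 + 20\right) \left(-85\right) = \left(-88\right) \left(-85\right) = 7480$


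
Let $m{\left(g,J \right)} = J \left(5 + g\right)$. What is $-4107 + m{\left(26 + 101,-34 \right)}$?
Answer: $-8595$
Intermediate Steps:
$-4107 + m{\left(26 + 101,-34 \right)} = -4107 - 34 \left(5 + \left(26 + 101\right)\right) = -4107 - 34 \left(5 + 127\right) = -4107 - 4488 = -8595$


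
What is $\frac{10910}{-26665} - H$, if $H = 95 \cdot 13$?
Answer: $- \frac{6588437}{5333} \approx -1235.4$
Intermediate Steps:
$H = 1235$
$\frac{10910}{-26665} - H = \frac{10910}{-26665} - 1235 = 10910 \left(- \frac{1}{26665}\right) - 1235 = - \frac{2182}{5333} - 1235 = - \frac{6588437}{5333}$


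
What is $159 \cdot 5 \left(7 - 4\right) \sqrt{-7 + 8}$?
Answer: $2385$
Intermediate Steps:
$159 \cdot 5 \left(7 - 4\right) \sqrt{-7 + 8} = 159 \cdot 5 \cdot 3 \sqrt{1} = 159 \cdot 15 \cdot 1 = 2385 \cdot 1 = 2385$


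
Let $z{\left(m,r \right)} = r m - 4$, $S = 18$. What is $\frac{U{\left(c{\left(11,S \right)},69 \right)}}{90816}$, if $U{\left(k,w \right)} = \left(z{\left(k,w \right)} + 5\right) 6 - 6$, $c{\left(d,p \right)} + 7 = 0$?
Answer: $- \frac{483}{15136} \approx -0.031911$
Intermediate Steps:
$c{\left(d,p \right)} = -7$ ($c{\left(d,p \right)} = -7 + 0 = -7$)
$z{\left(m,r \right)} = -4 + m r$ ($z{\left(m,r \right)} = m r - 4 = -4 + m r$)
$U{\left(k,w \right)} = 6 k w$ ($U{\left(k,w \right)} = \left(\left(-4 + k w\right) + 5\right) 6 - 6 = \left(1 + k w\right) 6 - 6 = \left(6 + 6 k w\right) - 6 = 6 k w$)
$\frac{U{\left(c{\left(11,S \right)},69 \right)}}{90816} = \frac{6 \left(-7\right) 69}{90816} = \left(-2898\right) \frac{1}{90816} = - \frac{483}{15136}$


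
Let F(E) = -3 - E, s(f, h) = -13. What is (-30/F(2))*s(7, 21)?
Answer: -78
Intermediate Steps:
(-30/F(2))*s(7, 21) = -30/(-3 - 1*2)*(-13) = -30/(-3 - 2)*(-13) = -30/(-5)*(-13) = -30*(-⅕)*(-13) = 6*(-13) = -78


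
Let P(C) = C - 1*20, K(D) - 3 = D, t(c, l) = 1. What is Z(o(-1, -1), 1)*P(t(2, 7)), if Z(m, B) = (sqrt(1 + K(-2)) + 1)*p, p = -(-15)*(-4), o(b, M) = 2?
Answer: 1140 + 1140*sqrt(2) ≈ 2752.2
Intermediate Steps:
K(D) = 3 + D
p = -60 (p = -3*20 = -60)
Z(m, B) = -60 - 60*sqrt(2) (Z(m, B) = (sqrt(1 + (3 - 2)) + 1)*(-60) = (sqrt(1 + 1) + 1)*(-60) = (sqrt(2) + 1)*(-60) = (1 + sqrt(2))*(-60) = -60 - 60*sqrt(2))
P(C) = -20 + C (P(C) = C - 20 = -20 + C)
Z(o(-1, -1), 1)*P(t(2, 7)) = (-60 - 60*sqrt(2))*(-20 + 1) = (-60 - 60*sqrt(2))*(-19) = 1140 + 1140*sqrt(2)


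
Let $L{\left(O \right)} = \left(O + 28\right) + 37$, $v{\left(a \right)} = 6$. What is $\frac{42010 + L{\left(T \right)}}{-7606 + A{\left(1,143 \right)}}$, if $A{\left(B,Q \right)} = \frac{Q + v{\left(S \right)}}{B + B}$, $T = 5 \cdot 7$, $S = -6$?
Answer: $- \frac{84220}{15063} \approx -5.5912$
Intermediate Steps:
$T = 35$
$A{\left(B,Q \right)} = \frac{6 + Q}{2 B}$ ($A{\left(B,Q \right)} = \frac{Q + 6}{B + B} = \frac{6 + Q}{2 B}$)
$L{\left(O \right)} = 65 + O$ ($L{\left(O \right)} = \left(28 + O\right) + 37 = 65 + O$)
$\frac{42010 + L{\left(T \right)}}{-7606 + A{\left(1,143 \right)}} = \frac{42010 + \left(65 + 35\right)}{-7606 + \frac{6 + 143}{2 \cdot 1}} = \frac{42010 + 100}{-7606 + \frac{1}{2} \cdot 1 \cdot 149} = \frac{42110}{-7606 + \frac{149}{2}} = \frac{42110}{- \frac{15063}{2}} = 42110 \left(- \frac{2}{15063}\right) = - \frac{84220}{15063}$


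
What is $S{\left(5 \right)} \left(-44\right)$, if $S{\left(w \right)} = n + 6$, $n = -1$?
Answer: $-220$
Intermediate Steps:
$S{\left(w \right)} = 5$ ($S{\left(w \right)} = -1 + 6 = 5$)
$S{\left(5 \right)} \left(-44\right) = 5 \left(-44\right) = -220$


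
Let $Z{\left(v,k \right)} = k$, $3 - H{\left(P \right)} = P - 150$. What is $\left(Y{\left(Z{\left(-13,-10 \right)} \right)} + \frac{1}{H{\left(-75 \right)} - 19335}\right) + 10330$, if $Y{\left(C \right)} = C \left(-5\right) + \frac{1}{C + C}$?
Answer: $\frac{3966594073}{382140} \approx 10380.0$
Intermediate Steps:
$H{\left(P \right)} = 153 - P$ ($H{\left(P \right)} = 3 - \left(P - 150\right) = 3 - \left(-150 + P\right) = 153 - P$)
$Y{\left(C \right)} = \frac{1}{2 C} - 5 C$ ($Y{\left(C \right)} = - 5 C + \frac{1}{2 C} = \frac{1}{2 C} - 5 C$)
$\left(Y{\left(Z{\left(-13,-10 \right)} \right)} + \frac{1}{H{\left(-75 \right)} - 19335}\right) + 10330 = \left(\left(\frac{1}{2 \left(-10\right)} - -50\right) + \frac{1}{\left(153 - -75\right) - 19335}\right) + 10330 = \left(\left(\frac{1}{2} \left(- \frac{1}{10}\right) + 50\right) + \frac{1}{\left(153 + 75\right) - 19335}\right) + 10330 = \left(\left(- \frac{1}{20} + 50\right) + \frac{1}{228 - 19335}\right) + 10330 = \left(\frac{999}{20} + \frac{1}{-19107}\right) + 10330 = \left(\frac{999}{20} - \frac{1}{19107}\right) + 10330 = \frac{19087873}{382140} + 10330 = \frac{3966594073}{382140}$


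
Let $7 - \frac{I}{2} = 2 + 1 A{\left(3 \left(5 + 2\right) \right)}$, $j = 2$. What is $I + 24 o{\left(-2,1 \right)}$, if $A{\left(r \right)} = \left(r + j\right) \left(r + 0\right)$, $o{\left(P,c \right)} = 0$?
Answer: $-956$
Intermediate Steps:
$A{\left(r \right)} = r \left(2 + r\right)$ ($A{\left(r \right)} = \left(r + 2\right) \left(r + 0\right) = \left(2 + r\right) r = r \left(2 + r\right)$)
$I = -956$ ($I = 14 - 2 \left(2 + 1 \cdot 3 \left(5 + 2\right) \left(2 + 3 \left(5 + 2\right)\right)\right) = 14 - 2 \left(2 + 1 \cdot 3 \cdot 7 \left(2 + 3 \cdot 7\right)\right) = 14 - 2 \left(2 + 1 \cdot 21 \left(2 + 21\right)\right) = 14 - 2 \left(2 + 1 \cdot 21 \cdot 23\right) = 14 - 2 \left(2 + 1 \cdot 483\right) = 14 - 2 \left(2 + 483\right) = 14 - 970 = -956$)
$I + 24 o{\left(-2,1 \right)} = -956 + 24 \cdot 0 = -956 + 0 = -956$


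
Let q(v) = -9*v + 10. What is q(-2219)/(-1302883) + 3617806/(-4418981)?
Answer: -165581848071/198531559387 ≈ -0.83403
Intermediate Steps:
q(v) = 10 - 9*v
q(-2219)/(-1302883) + 3617806/(-4418981) = (10 - 9*(-2219))/(-1302883) + 3617806/(-4418981) = (10 + 19971)*(-1/1302883) + 3617806*(-1/4418981) = 19981*(-1/1302883) - 3617806/4418981 = -689/44927 - 3617806/4418981 = -165581848071/198531559387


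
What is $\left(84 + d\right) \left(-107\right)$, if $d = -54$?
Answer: $-3210$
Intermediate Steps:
$\left(84 + d\right) \left(-107\right) = \left(84 - 54\right) \left(-107\right) = 30 \left(-107\right) = -3210$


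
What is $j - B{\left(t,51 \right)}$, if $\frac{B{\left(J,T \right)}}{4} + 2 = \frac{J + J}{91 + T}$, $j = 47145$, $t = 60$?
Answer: $\frac{3347623}{71} \approx 47150.0$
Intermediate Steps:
$B{\left(J,T \right)} = -8 + \frac{8 J}{91 + T}$ ($B{\left(J,T \right)} = -8 + 4 \frac{J + J}{91 + T} = -8 + 4 \frac{2 J}{91 + T} = -8 + \frac{8 J}{91 + T}$)
$j - B{\left(t,51 \right)} = 47145 - \frac{8 \left(-91 + 60 - 51\right)}{91 + 51} = 47145 - \frac{8 \left(-91 + 60 - 51\right)}{142} = 47145 - 8 \cdot \frac{1}{142} \left(-82\right) = 47145 - - \frac{328}{71} = 47145 + \frac{328}{71} = \frac{3347623}{71}$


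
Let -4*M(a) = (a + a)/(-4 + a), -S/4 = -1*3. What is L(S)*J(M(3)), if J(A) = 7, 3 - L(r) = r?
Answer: -63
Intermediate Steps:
S = 12 (S = -(-4)*3 = -4*(-3) = 12)
L(r) = 3 - r
M(a) = -a/(2*(-4 + a)) (M(a) = -(a + a)/(4*(-4 + a)) = -2*a/(4*(-4 + a)) = -a/(2*(-4 + a)))
L(S)*J(M(3)) = (3 - 1*12)*7 = (3 - 12)*7 = -9*7 = -63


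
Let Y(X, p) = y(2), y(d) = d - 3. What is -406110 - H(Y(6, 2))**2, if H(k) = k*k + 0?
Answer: -406111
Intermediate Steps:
y(d) = -3 + d
Y(X, p) = -1 (Y(X, p) = -3 + 2 = -1)
H(k) = k**2 (H(k) = k**2 + 0 = k**2)
-406110 - H(Y(6, 2))**2 = -406110 - ((-1)**2)**2 = -406110 - 1*1**2 = -406110 - 1*1 = -406110 - 1 = -406111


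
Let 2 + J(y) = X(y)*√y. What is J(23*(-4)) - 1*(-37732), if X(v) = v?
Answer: 37730 - 184*I*√23 ≈ 37730.0 - 882.43*I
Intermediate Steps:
J(y) = -2 + y^(3/2) (J(y) = -2 + y*√y = -2 + y^(3/2))
J(23*(-4)) - 1*(-37732) = (-2 + (23*(-4))^(3/2)) - 1*(-37732) = (-2 + (-92)^(3/2)) + 37732 = (-2 - 184*I*√23) + 37732 = 37730 - 184*I*√23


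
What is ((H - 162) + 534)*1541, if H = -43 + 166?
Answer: 762795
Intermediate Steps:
H = 123
((H - 162) + 534)*1541 = ((123 - 162) + 534)*1541 = (-39 + 534)*1541 = 495*1541 = 762795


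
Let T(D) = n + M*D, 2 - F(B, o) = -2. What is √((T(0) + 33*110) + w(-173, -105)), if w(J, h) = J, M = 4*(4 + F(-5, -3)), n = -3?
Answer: √3454 ≈ 58.771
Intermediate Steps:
F(B, o) = 4 (F(B, o) = 2 - 1*(-2) = 2 + 2 = 4)
M = 32 (M = 4*(4 + 4) = 4*8 = 32)
T(D) = -3 + 32*D
√((T(0) + 33*110) + w(-173, -105)) = √(((-3 + 32*0) + 33*110) - 173) = √(((-3 + 0) + 3630) - 173) = √((-3 + 3630) - 173) = √(3627 - 173) = √3454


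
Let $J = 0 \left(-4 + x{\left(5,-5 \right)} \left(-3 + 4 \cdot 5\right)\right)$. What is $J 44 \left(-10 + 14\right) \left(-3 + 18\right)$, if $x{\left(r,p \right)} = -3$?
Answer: $0$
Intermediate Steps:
$J = 0$ ($J = 0 \left(-4 - 3 \left(-3 + 4 \cdot 5\right)\right) = 0 \left(-4 - 3 \left(-3 + 20\right)\right) = 0 \left(-4 - 51\right) = 0 \left(-55\right) = 0$)
$J 44 \left(-10 + 14\right) \left(-3 + 18\right) = 0 \cdot 44 \left(-10 + 14\right) \left(-3 + 18\right) = 0 \cdot 4 \cdot 15 = 0 \cdot 60 = 0$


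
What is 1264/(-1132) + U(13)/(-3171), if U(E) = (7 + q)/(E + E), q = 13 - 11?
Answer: -8685161/7777406 ≈ -1.1167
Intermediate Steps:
q = 2
U(E) = 9/(2*E) (U(E) = (7 + 2)/(E + E) = 9/((2*E)) = 9*(1/(2*E)) = 9/(2*E))
1264/(-1132) + U(13)/(-3171) = 1264/(-1132) + ((9/2)/13)/(-3171) = 1264*(-1/1132) + ((9/2)*(1/13))*(-1/3171) = -316/283 + (9/26)*(-1/3171) = -316/283 - 3/27482 = -8685161/7777406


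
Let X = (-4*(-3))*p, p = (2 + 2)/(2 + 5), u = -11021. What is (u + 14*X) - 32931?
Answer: -43856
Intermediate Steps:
p = 4/7 ≈ 0.57143
X = 48/7 (X = -4*(-3)*(4/7) = 12*(4/7) = 48/7 ≈ 6.8571)
(u + 14*X) - 32931 = (-11021 + 14*(48/7)) - 32931 = (-11021 + 96) - 32931 = -10925 - 32931 = -43856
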